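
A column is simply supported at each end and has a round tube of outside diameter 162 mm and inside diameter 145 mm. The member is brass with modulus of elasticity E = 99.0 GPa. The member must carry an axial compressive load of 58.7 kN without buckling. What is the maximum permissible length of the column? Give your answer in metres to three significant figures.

d_o = 162 mm, d_i = 145 mm
I = π(d_o⁴ − d_i⁴)/64 = π(162⁴ − 145.0⁴)/64 = 1.211×10^7 mm⁴
I = 1.211×10^-5 m⁴
At the buckling limit P_cr = P = 5.870×10^4 N
From P_cr = π²EI/(K·L)²:  L = (1/K)·√(π²EI/P_cr) = (1/1)·√(π²×9.90×10^10×1.211×10^-5/5.870×10^4)
L = 14.2 m

L_max ≈ 14.2 m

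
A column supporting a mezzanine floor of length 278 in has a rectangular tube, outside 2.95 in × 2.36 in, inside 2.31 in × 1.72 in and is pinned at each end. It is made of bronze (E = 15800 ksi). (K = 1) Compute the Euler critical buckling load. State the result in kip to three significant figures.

P_cr ≈ 4.54 kip

Weak-axis I_min = (h_o·b_o³ − h_i·b_i³)/12 with b_o = 2.36, b_i = 1.720 in (shorter outer/inner sides).
I_min = (2.95×2.36³ − 2.310×1.720³)/12 = 2.252 in⁴
Effective length L_e = K·L = 1 × 278 = 278.0 in
P_cr = π²EI / L_e² = π² × 15800×10³ × 2.252 / 278.0² = 4.544×10^3 lb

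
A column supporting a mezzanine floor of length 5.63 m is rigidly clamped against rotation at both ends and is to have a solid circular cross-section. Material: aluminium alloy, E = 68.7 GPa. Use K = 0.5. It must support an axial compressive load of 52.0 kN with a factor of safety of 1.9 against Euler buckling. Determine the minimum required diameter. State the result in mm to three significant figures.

d ≈ 69.6 mm

Required P_cr = n·P = 1.9 × 52.0 = 98.80 kN
L_e = K·L = 0.5 × 5.63 = 2.815 m
Required I = P_cr·L_e²/(π²E) = 9.880×10^4 × 2.815² / (π² × 6.87×10^10) = 1.155×10^-6 m⁴
I_req = 1.155×10^6 mm⁴
Solid circle: I = πd⁴/64  ⇒  d = (64I/π)^(1/4) = (64×1.155×10^6/π)^(1/4) = 69.6 mm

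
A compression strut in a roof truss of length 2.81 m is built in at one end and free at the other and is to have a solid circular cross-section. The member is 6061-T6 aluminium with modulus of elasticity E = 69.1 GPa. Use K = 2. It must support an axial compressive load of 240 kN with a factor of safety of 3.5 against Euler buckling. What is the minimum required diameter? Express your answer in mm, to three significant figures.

d ≈ 168 mm

Required P_cr = n·P = 3.5 × 240 = 840.0 kN
L_e = K·L = 2 × 2.81 = 5.620 m
Required I = P_cr·L_e²/(π²E) = 8.400×10^5 × 5.620² / (π² × 6.91×10^10) = 3.890×10^-5 m⁴
I_req = 3.890×10^7 mm⁴
Solid circle: I = πd⁴/64  ⇒  d = (64I/π)^(1/4) = (64×3.890×10^7/π)^(1/4) = 168 mm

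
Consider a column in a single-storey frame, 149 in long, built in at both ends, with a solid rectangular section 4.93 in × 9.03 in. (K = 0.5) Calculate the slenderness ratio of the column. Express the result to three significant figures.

For a rectangle r_min = b/√12 = 4.93/√12 = 1.423 in
L_e = K·L = 0.5 × 149 = 74.50 in
λ = L_e / r_min = 74.500 / 1.423 = 52.3

λ ≈ 52.3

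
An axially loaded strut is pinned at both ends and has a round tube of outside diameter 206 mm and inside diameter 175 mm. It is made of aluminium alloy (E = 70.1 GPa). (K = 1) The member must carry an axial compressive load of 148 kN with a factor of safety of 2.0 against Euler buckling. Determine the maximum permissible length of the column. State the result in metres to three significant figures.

L_max ≈ 9.95 m

d_o = 206 mm, d_i = 175 mm
I = π(d_o⁴ − d_i⁴)/64 = π(206⁴ − 175.0⁴)/64 = 4.236×10^7 mm⁴
I = 4.236×10^-5 m⁴
Required critical load P_cr = n·P = 2.0 × 148 = 296.0 kN = 2.960×10^5 N
From P_cr = π²EI/(K·L)²:  L = (1/K)·√(π²EI/P_cr) = (1/1)·√(π²×7.01×10^10×4.236×10^-5/2.960×10^5)
L = 9.95 m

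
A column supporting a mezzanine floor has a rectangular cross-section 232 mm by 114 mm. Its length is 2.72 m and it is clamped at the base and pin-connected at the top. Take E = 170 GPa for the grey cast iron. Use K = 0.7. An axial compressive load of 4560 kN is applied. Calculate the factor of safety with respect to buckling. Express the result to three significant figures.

n ≈ 2.91

Buckling occurs about the weak axis: I_min = h·b³/12 with b = 114 mm (the shorter side).
I_min = 232×114³/12 = 2.864×10^7 mm⁴
I = 2.864×10^7 mm⁴ = 2.864×10^-5 m⁴
Effective length L_e = K·L = 0.7 × 2.72 = 1.904 m
P_cr = π²EI / L_e² = π² × 170×10⁹ × 2.864×10^-5 / 1.904² = 1.326×10^7 N
Factor of safety n = P_cr / P = 13257 / 4560 = 2.91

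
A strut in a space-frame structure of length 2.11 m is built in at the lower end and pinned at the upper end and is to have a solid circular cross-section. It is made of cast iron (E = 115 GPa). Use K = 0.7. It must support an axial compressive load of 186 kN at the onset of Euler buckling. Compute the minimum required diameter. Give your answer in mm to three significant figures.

L_e = K·L = 0.7 × 2.11 = 1.477 m
Required I = P_cr·L_e²/(π²E) = 1.860×10^5 × 1.477² / (π² × 1.15×10^11) = 3.575×10^-7 m⁴
I_req = 3.575×10^5 mm⁴
Solid circle: I = πd⁴/64  ⇒  d = (64I/π)^(1/4) = (64×3.575×10^5/π)^(1/4) = 51.9 mm

d ≈ 51.9 mm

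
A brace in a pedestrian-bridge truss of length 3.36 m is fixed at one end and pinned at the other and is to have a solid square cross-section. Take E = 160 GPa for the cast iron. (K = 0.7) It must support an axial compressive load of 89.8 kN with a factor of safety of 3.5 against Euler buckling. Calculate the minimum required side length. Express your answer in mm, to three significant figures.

a ≈ 60.3 mm

Required P_cr = n·P = 3.5 × 89.8 = 314.3 kN
L_e = K·L = 0.7 × 3.36 = 2.352 m
Required I = P_cr·L_e²/(π²E) = 3.143×10^5 × 2.352² / (π² × 1.60×10^11) = 1.101×10^-6 m⁴
I_req = 1.101×10^6 mm⁴
Solid square: I = a⁴/12  ⇒  a = (12I)^(1/4) = (12×1.101×10^6)^(1/4) = 60.3 mm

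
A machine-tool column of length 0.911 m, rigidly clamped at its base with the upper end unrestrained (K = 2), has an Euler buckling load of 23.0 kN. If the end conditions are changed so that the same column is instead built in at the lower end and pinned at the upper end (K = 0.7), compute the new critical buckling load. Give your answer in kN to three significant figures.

P_cr ∝ 1/K², so P_cr,new = P_cr,old × (K_old/K_new)² = 23.0 × (2/0.7)²
= 23.0 × 8.163 = 188 kN

P_cr ≈ 188 kN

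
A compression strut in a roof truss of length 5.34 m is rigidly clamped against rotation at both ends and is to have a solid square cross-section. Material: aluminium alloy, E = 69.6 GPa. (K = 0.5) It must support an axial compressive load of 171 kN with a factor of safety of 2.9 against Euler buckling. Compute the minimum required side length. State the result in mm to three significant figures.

a ≈ 88.6 mm

Required P_cr = n·P = 2.9 × 171 = 495.9 kN
L_e = K·L = 0.5 × 5.34 = 2.670 m
Required I = P_cr·L_e²/(π²E) = 4.959×10^5 × 2.670² / (π² × 6.96×10^10) = 5.146×10^-6 m⁴
I_req = 5.146×10^6 mm⁴
Solid square: I = a⁴/12  ⇒  a = (12I)^(1/4) = (12×5.146×10^6)^(1/4) = 88.6 mm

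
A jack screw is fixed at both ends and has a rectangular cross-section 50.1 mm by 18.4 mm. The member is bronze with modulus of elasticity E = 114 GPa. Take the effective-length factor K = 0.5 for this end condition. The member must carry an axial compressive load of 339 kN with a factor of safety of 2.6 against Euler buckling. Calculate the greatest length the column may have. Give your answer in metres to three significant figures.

L_max ≈ 0.364 m

Buckling occurs about the weak axis: I_min = h·b³/12 with b = 18.4 mm (the shorter side).
I_min = 50.1×18.4³/12 = 2.601×10^4 mm⁴
I = 2.601×10^-8 m⁴
Required critical load P_cr = n·P = 2.6 × 339 = 881.4 kN = 8.814×10^5 N
From P_cr = π²EI/(K·L)²:  L = (1/K)·√(π²EI/P_cr) = (1/0.5)·√(π²×1.14×10^11×2.601×10^-8/8.814×10^5)
L = 0.364 m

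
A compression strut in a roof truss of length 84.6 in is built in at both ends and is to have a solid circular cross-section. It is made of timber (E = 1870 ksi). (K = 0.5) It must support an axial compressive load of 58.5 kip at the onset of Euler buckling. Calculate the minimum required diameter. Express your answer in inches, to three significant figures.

L_e = K·L = 0.5 × 84.6 = 42.30 in
Required I = P_cr·L_e²/(π²E) = 5.850×10^4 × 42.30² / (π² × 1.87×10^6) = 5.671 in⁴
Solid circle: I = πd⁴/64  ⇒  d = (64I/π)^(1/4) = (64×5.671/π)^(1/4) = 3.28 in

d ≈ 3.28 in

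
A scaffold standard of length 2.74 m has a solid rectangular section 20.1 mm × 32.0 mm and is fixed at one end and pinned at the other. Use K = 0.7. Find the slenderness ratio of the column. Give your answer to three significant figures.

For a rectangle r_min = b/√12 = 20.1/√12 = 5.802 mm
L_e = K·L = 0.7 × 2.74 m = 1.918 m = 1918.0 mm
λ = L_e / r_min = 1918.0 / 5.802 = 331

λ ≈ 331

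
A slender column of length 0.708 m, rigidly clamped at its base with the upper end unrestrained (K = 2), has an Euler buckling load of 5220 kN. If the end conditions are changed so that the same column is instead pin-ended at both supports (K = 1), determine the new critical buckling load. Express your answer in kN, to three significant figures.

P_cr ≈ 20900 kN

P_cr ∝ 1/K², so P_cr,new = P_cr,old × (K_old/K_new)² = 5220 × (2/1)²
= 5220 × 4.000 = 20900 kN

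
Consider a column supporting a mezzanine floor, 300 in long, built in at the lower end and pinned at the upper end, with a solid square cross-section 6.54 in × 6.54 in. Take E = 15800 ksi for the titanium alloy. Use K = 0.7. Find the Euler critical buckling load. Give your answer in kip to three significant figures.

I = a⁴/12 = 6.54⁴/12 = 152.5 in⁴
Effective length L_e = K·L = 0.7 × 300 = 210.0 in
P_cr = π²EI / L_e² = π² × 15800×10³ × 152.5 / 210.0² = 5.391×10^5 lb

P_cr ≈ 539 kip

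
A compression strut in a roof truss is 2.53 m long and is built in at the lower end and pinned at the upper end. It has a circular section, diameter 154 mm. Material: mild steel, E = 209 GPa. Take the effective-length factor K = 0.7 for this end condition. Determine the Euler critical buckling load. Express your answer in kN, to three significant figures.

I = πd⁴/64 = π×154⁴/64 = 2.761×10^7 mm⁴
I = 2.761×10^7 mm⁴ = 2.761×10^-5 m⁴
Effective length L_e = K·L = 0.7 × 2.53 = 1.771 m
P_cr = π²EI / L_e² = π² × 209×10⁹ × 2.761×10^-5 / 1.771² = 1.816×10^7 N

P_cr ≈ 18200 kN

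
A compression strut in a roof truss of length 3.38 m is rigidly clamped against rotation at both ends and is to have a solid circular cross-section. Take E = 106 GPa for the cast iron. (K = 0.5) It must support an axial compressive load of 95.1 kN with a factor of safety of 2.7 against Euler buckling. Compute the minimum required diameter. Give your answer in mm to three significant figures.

d ≈ 61.5 mm

Required P_cr = n·P = 2.7 × 95.1 = 256.8 kN
L_e = K·L = 0.5 × 3.38 = 1.690 m
Required I = P_cr·L_e²/(π²E) = 2.568×10^5 × 1.690² / (π² × 1.06×10^11) = 7.010×10^-7 m⁴
I_req = 7.010×10^5 mm⁴
Solid circle: I = πd⁴/64  ⇒  d = (64I/π)^(1/4) = (64×7.010×10^5/π)^(1/4) = 61.5 mm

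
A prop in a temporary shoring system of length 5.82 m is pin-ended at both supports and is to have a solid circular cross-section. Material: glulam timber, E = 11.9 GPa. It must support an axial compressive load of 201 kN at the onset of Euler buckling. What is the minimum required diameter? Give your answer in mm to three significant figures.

L_e = K·L = 1 × 5.82 = 5.820 m
Required I = P_cr·L_e²/(π²E) = 2.010×10^5 × 5.820² / (π² × 1.19×10^10) = 5.797×10^-5 m⁴
I_req = 5.797×10^7 mm⁴
Solid circle: I = πd⁴/64  ⇒  d = (64I/π)^(1/4) = (64×5.797×10^7/π)^(1/4) = 185 mm

d ≈ 185 mm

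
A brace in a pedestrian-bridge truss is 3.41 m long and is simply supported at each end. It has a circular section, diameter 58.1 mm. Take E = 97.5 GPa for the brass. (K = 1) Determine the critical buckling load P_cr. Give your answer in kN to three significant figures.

P_cr ≈ 46.3 kN

I = πd⁴/64 = π×58.1⁴/64 = 5.593×10^5 mm⁴
I = 5.593×10^5 mm⁴ = 5.593×10^-7 m⁴
Effective length L_e = K·L = 1 × 3.41 = 3.410 m
P_cr = π²EI / L_e² = π² × 97.5×10⁹ × 5.593×10^-7 / 3.410² = 4.629×10^4 N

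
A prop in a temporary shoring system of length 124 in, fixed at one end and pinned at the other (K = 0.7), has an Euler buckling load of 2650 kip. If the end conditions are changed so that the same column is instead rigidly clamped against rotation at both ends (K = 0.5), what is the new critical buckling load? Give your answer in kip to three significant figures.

P_cr ≈ 5190 kip

P_cr ∝ 1/K², so P_cr,new = P_cr,old × (K_old/K_new)² = 2650 × (0.7/0.5)²
= 2650 × 1.960 = 5190 kip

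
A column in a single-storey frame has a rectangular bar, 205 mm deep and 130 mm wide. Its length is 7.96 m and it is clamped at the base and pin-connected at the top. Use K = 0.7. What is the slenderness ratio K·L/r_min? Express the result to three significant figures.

λ ≈ 148

For a rectangle r_min = b/√12 = 130/√12 = 37.53 mm
L_e = K·L = 0.7 × 7.96 m = 5.572 m = 5572.0 mm
λ = L_e / r_min = 5572.0 / 37.53 = 148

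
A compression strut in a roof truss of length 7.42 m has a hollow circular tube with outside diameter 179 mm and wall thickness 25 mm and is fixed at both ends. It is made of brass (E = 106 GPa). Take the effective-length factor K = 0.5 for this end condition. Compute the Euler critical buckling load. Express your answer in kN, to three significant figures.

P_cr ≈ 2800 kN

Inner diameter d_i = 179 − 2×25 = 129.0 mm
I = π(d_o⁴ − d_i⁴)/64 = π(179⁴ − 129.0⁴)/64 = 3.680×10^7 mm⁴
I = 3.680×10^7 mm⁴ = 3.680×10^-5 m⁴
Effective length L_e = K·L = 0.5 × 7.42 = 3.710 m
P_cr = π²EI / L_e² = π² × 106×10⁹ × 3.680×10^-5 / 3.710² = 2.797×10^6 N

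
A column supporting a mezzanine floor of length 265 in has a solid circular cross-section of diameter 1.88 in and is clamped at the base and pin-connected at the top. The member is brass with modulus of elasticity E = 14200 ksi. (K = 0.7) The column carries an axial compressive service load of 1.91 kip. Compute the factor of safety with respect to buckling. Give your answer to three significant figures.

n ≈ 1.31

I = πd⁴/64 = π×1.88⁴/64 = 0.6132 in⁴
Effective length L_e = K·L = 0.7 × 265 = 185.5 in
P_cr = π²EI / L_e² = π² × 14200×10³ × 0.6132 / 185.5² = 2.497×10^3 lb
Factor of safety n = P_cr / P = 2.4975 / 1.91 = 1.31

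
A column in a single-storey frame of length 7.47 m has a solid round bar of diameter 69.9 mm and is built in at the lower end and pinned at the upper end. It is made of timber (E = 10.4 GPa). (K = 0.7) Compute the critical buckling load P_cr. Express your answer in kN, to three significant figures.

P_cr ≈ 4.40 kN

I = πd⁴/64 = π×69.9⁴/64 = 1.172×10^6 mm⁴
I = 1.172×10^6 mm⁴ = 1.172×10^-6 m⁴
Effective length L_e = K·L = 0.7 × 7.47 = 5.229 m
P_cr = π²EI / L_e² = π² × 10.4×10⁹ × 1.172×10^-6 / 5.229² = 4.399×10^3 N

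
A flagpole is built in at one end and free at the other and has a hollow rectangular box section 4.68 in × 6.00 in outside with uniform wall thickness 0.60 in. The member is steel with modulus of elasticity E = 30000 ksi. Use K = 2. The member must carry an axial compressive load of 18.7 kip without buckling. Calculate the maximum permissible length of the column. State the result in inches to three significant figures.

Inner dimensions: h_i = 6.00 − 2×0.60 = 4.800 in, b_i = 4.68 − 2×0.60 = 3.480 in
Weak-axis I_min = (h_o·b_o³ − h_i·b_i³)/12 with b_o = 4.68, b_i = 3.480 in (shorter outer/inner sides).
I_min = (6.00×4.68³ − 4.800×3.480³)/12 = 34.39 in⁴
At the buckling limit P_cr = P = 1.870×10^4 lb
From P_cr = π²EI/(K·L)²:  L = (1/K)·√(π²EI/P_cr) = (1/2)·√(π²×3.00×10^7×34.39/1.870×10^4)
L = 369 in

L_max ≈ 369 in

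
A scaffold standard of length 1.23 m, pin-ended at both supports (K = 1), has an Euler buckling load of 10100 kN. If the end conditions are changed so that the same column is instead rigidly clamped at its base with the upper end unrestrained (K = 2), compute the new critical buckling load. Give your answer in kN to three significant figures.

P_cr ≈ 2520 kN

P_cr ∝ 1/K², so P_cr,new = P_cr,old × (K_old/K_new)² = 10100 × (1/2)²
= 10100 × 0.2500 = 2520 kN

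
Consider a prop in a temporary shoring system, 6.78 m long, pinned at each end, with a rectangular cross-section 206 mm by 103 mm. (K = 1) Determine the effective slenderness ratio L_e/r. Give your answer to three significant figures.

Buckling occurs about the weak axis: I_min = h·b³/12 with b = 103 mm (the shorter side).
I_min = 206×103³/12 = 1.876×10^7 mm⁴
A = 2.122×10^4 mm²;  r_min = √(I/A) = √(1.876×10^7/2.122×10^4) = 29.73 mm
L_e = K·L = 1 × 6.78 m = 6.780 m = 6780.0 mm
λ = L_e / r_min = 6780.0 / 29.73 = 228

λ ≈ 228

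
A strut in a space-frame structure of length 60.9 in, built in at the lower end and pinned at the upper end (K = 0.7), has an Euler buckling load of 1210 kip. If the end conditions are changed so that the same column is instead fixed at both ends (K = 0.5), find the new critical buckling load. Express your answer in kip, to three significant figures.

P_cr ≈ 2370 kip

P_cr ∝ 1/K², so P_cr,new = P_cr,old × (K_old/K_new)² = 1210 × (0.7/0.5)²
= 1210 × 1.960 = 2370 kip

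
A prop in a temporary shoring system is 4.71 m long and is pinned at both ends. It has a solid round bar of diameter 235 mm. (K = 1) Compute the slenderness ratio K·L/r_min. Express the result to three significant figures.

λ ≈ 80.2

I = πd⁴/64 = π×235⁴/64 = 1.497×10^8 mm⁴
A = 4.337×10^4 mm²;  r_min = √(I/A) = √(1.497×10^8/4.337×10^4) = 58.75 mm
L_e = K·L = 1 × 4.71 m = 4.710 m = 4710.0 mm
λ = L_e / r_min = 4710.0 / 58.75 = 80.2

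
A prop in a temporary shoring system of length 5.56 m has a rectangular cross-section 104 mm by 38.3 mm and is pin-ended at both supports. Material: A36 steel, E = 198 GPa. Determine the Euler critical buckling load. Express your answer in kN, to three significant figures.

Buckling occurs about the weak axis: I_min = h·b³/12 with b = 38.3 mm (the shorter side).
I_min = 104×38.3³/12 = 4.869×10^5 mm⁴
I = 4.869×10^5 mm⁴ = 4.869×10^-7 m⁴
Effective length L_e = K·L = 1 × 5.56 = 5.560 m
P_cr = π²EI / L_e² = π² × 198×10⁹ × 4.869×10^-7 / 5.560² = 3.078×10^4 N

P_cr ≈ 30.8 kN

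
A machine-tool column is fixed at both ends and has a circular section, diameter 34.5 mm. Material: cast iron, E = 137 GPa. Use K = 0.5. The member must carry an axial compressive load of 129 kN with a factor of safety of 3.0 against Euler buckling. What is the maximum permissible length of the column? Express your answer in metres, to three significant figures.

L_max ≈ 0.986 m

I = πd⁴/64 = π×34.5⁴/64 = 6.954×10^4 mm⁴
I = 6.954×10^-8 m⁴
Required critical load P_cr = n·P = 3.0 × 129 = 387.0 kN = 3.870×10^5 N
From P_cr = π²EI/(K·L)²:  L = (1/K)·√(π²EI/P_cr) = (1/0.5)·√(π²×1.37×10^11×6.954×10^-8/3.870×10^5)
L = 0.986 m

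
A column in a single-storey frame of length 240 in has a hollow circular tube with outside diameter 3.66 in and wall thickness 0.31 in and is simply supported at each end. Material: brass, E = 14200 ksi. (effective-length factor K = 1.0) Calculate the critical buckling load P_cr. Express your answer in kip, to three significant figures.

P_cr ≈ 11.2 kip

Inner diameter d_i = 3.66 − 2×0.31 = 3.040 in
I = π(d_o⁴ − d_i⁴)/64 = π(3.66⁴ − 3.040⁴)/64 = 4.616 in⁴
Effective length L_e = K·L = 1 × 240 = 240.0 in
P_cr = π²EI / L_e² = π² × 14200×10³ × 4.616 / 240.0² = 1.123×10^4 lb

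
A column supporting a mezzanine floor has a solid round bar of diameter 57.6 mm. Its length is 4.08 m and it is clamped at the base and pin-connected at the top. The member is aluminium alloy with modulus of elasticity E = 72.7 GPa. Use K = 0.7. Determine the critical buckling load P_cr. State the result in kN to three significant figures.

P_cr ≈ 47.5 kN

I = πd⁴/64 = π×57.6⁴/64 = 5.403×10^5 mm⁴
I = 5.403×10^5 mm⁴ = 5.403×10^-7 m⁴
Effective length L_e = K·L = 0.7 × 4.08 = 2.856 m
P_cr = π²EI / L_e² = π² × 72.7×10⁹ × 5.403×10^-7 / 2.856² = 4.753×10^4 N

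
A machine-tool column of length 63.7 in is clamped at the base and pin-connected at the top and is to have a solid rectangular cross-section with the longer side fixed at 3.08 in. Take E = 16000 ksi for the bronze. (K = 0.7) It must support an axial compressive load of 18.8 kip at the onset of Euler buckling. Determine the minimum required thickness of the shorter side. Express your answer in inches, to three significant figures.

b ≈ 0.973 in

L_e = K·L = 0.7 × 63.7 = 44.59 in
Required I = P_cr·L_e²/(π²E) = 1.880×10^4 × 44.59² / (π² × 1.60×10^7) = 0.2367 in⁴
Rectangle, weak axis: I_min = h·b³/12 with h = 3.08 in fixed  ⇒  b = (12I/h)^(1/3) = 0.973 in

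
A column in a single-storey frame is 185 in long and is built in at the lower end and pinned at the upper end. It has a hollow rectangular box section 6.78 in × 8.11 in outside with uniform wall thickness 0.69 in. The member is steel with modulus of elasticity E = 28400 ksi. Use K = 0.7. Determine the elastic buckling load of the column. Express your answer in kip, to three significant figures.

P_cr ≈ 2040 kip

Inner dimensions: h_i = 8.11 − 2×0.69 = 6.730 in, b_i = 6.78 − 2×0.69 = 5.400 in
Weak-axis I_min = (h_o·b_o³ − h_i·b_i³)/12 with b_o = 6.78, b_i = 5.400 in (shorter outer/inner sides).
I_min = (8.11×6.78³ − 6.730×5.400³)/12 = 122.3 in⁴
Effective length L_e = K·L = 0.7 × 185 = 129.5 in
P_cr = π²EI / L_e² = π² × 28400×10³ × 122.3 / 129.5² = 2.044×10^6 lb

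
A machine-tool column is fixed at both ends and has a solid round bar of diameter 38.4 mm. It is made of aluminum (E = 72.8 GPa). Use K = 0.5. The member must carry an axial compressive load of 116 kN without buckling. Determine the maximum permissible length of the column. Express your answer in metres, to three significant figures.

L_max ≈ 1.63 m

I = πd⁴/64 = π×38.4⁴/64 = 1.067×10^5 mm⁴
I = 1.067×10^-7 m⁴
At the buckling limit P_cr = P = 1.160×10^5 N
From P_cr = π²EI/(K·L)²:  L = (1/K)·√(π²EI/P_cr) = (1/0.5)·√(π²×7.28×10^10×1.067×10^-7/1.160×10^5)
L = 1.63 m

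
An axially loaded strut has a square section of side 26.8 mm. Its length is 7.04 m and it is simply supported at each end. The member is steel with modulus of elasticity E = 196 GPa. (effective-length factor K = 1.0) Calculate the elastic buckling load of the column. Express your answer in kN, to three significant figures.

P_cr ≈ 1.68 kN

I = a⁴/12 = 26.8⁴/12 = 4.299×10^4 mm⁴
I = 4.299×10^4 mm⁴ = 4.299×10^-8 m⁴
Effective length L_e = K·L = 1 × 7.04 = 7.040 m
P_cr = π²EI / L_e² = π² × 196×10⁹ × 4.299×10^-8 / 7.040² = 1.678×10^3 N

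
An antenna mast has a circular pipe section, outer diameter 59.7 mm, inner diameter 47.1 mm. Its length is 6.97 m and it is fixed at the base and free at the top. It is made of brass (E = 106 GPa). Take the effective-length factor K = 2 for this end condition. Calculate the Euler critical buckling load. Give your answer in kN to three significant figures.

P_cr ≈ 2.06 kN

d_o = 59.7 mm, d_i = 47.1 mm
I = π(d_o⁴ − d_i⁴)/64 = π(59.7⁴ − 47.10⁴)/64 = 3.820×10^5 mm⁴
I = 3.820×10^5 mm⁴ = 3.820×10^-7 m⁴
Effective length L_e = K·L = 2 × 6.97 = 13.94 m
P_cr = π²EI / L_e² = π² × 106×10⁹ × 3.820×10^-7 / 13.94² = 2.056×10^3 N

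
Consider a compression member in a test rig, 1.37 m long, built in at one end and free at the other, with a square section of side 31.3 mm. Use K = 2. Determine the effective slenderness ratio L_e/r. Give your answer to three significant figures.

For a square r = a/√12 = 31.3/√12 = 9.036 mm
L_e = K·L = 2 × 1.37 m = 2.740 m = 2740.0 mm
λ = L_e / r_min = 2740.0 / 9.036 = 303

λ ≈ 303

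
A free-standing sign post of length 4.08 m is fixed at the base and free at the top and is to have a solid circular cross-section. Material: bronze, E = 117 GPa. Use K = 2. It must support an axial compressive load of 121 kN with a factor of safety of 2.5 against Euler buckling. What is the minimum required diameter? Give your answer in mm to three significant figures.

Required P_cr = n·P = 2.5 × 121 = 302.5 kN
L_e = K·L = 2 × 4.08 = 8.160 m
Required I = P_cr·L_e²/(π²E) = 3.025×10^5 × 8.160² / (π² × 1.17×10^11) = 1.744×10^-5 m⁴
I_req = 1.744×10^7 mm⁴
Solid circle: I = πd⁴/64  ⇒  d = (64I/π)^(1/4) = (64×1.744×10^7/π)^(1/4) = 137 mm

d ≈ 137 mm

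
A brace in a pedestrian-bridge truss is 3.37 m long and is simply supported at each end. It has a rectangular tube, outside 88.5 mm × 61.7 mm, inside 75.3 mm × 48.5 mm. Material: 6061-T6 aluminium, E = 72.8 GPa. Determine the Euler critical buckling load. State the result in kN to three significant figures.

Weak-axis I_min = (h_o·b_o³ − h_i·b_i³)/12 with b_o = 61.7, b_i = 48.50 mm (shorter outer/inner sides).
I_min = (88.5×61.7³ − 75.30×48.50³)/12 = 1.016×10^6 mm⁴
I = 1.016×10^6 mm⁴ = 1.016×10^-6 m⁴
Effective length L_e = K·L = 1 × 3.37 = 3.370 m
P_cr = π²EI / L_e² = π² × 72.8×10⁹ × 1.016×10^-6 / 3.370² = 6.430×10^4 N

P_cr ≈ 64.3 kN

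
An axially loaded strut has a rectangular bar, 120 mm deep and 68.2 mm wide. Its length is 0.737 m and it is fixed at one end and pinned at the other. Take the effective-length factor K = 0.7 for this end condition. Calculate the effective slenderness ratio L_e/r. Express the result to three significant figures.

For a rectangle r_min = b/√12 = 68.2/√12 = 19.69 mm
L_e = K·L = 0.7 × 0.737 m = 0.5159 m = 515.90 mm
λ = L_e / r_min = 515.90 / 19.69 = 26.2

λ ≈ 26.2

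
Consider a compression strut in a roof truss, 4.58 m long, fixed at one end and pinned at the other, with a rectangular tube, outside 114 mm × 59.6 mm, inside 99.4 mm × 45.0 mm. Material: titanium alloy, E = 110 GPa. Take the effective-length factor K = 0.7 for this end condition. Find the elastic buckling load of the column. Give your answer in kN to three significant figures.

Weak-axis I_min = (h_o·b_o³ − h_i·b_i³)/12 with b_o = 59.6, b_i = 45.00 mm (shorter outer/inner sides).
I_min = (114×59.6³ − 99.40×45.00³)/12 = 1.256×10^6 mm⁴
I = 1.256×10^6 mm⁴ = 1.256×10^-6 m⁴
Effective length L_e = K·L = 0.7 × 4.58 = 3.206 m
P_cr = π²EI / L_e² = π² × 110×10⁹ × 1.256×10^-6 / 3.206² = 1.327×10^5 N

P_cr ≈ 133 kN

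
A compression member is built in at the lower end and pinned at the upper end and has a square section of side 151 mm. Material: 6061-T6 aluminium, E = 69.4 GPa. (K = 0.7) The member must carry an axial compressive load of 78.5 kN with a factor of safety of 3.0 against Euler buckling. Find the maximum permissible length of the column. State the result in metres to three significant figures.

L_max ≈ 16.0 m

I = a⁴/12 = 151⁴/12 = 4.332×10^7 mm⁴
I = 4.332×10^-5 m⁴
Required critical load P_cr = n·P = 3.0 × 78.5 = 235.5 kN = 2.355×10^5 N
From P_cr = π²EI/(K·L)²:  L = (1/K)·√(π²EI/P_cr) = (1/0.7)·√(π²×6.94×10^10×4.332×10^-5/2.355×10^5)
L = 16.0 m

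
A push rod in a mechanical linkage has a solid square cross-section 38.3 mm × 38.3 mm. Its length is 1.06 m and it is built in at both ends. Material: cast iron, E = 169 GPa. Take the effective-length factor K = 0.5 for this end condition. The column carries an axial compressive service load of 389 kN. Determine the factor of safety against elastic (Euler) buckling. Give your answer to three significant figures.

I = a⁴/12 = 38.3⁴/12 = 1.793×10^5 mm⁴
I = 1.793×10^5 mm⁴ = 1.793×10^-7 m⁴
Effective length L_e = K·L = 0.5 × 1.06 = 0.5300 m
P_cr = π²EI / L_e² = π² × 169×10⁹ × 1.793×10^-7 / 0.5300² = 1.065×10^6 N
Factor of safety n = P_cr / P = 1064.8 / 389 = 2.74

n ≈ 2.74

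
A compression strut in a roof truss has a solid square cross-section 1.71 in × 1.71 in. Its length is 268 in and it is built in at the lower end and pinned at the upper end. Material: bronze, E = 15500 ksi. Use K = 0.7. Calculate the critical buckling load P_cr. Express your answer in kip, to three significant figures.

P_cr ≈ 3.10 kip

I = a⁴/12 = 1.71⁴/12 = 0.7125 in⁴
Effective length L_e = K·L = 0.7 × 268 = 187.6 in
P_cr = π²EI / L_e² = π² × 15500×10³ × 0.7125 / 187.6² = 3.097×10^3 lb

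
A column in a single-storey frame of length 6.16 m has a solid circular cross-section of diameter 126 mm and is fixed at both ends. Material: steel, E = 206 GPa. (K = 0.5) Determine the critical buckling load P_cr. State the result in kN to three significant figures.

P_cr ≈ 2650 kN

I = πd⁴/64 = π×126⁴/64 = 1.237×10^7 mm⁴
I = 1.237×10^7 mm⁴ = 1.237×10^-5 m⁴
Effective length L_e = K·L = 0.5 × 6.16 = 3.080 m
P_cr = π²EI / L_e² = π² × 206×10⁹ × 1.237×10^-5 / 3.080² = 2.652×10^6 N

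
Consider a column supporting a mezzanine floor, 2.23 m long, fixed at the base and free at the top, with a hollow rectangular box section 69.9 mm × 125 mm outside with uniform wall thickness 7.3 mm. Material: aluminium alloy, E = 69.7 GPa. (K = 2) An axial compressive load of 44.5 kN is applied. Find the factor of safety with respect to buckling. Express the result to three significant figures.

n ≈ 1.56

Inner dimensions: h_i = 125 − 2×7.3 = 110.4 mm, b_i = 69.9 − 2×7.3 = 55.30 mm
Weak-axis I_min = (h_o·b_o³ − h_i·b_i³)/12 with b_o = 69.9, b_i = 55.30 mm (shorter outer/inner sides).
I_min = (125×69.9³ − 110.4×55.30³)/12 = 2.002×10^6 mm⁴
I = 2.002×10^6 mm⁴ = 2.002×10^-6 m⁴
Effective length L_e = K·L = 2 × 2.23 = 4.460 m
P_cr = π²EI / L_e² = π² × 69.7×10⁹ × 2.002×10^-6 / 4.460² = 6.923×10^4 N
Factor of safety n = P_cr / P = 69.228 / 44.5 = 1.56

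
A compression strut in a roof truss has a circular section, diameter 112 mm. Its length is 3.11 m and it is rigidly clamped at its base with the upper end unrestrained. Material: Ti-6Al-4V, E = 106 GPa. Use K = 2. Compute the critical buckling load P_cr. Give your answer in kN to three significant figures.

P_cr ≈ 209 kN

I = πd⁴/64 = π×112⁴/64 = 7.724×10^6 mm⁴
I = 7.724×10^6 mm⁴ = 7.724×10^-6 m⁴
Effective length L_e = K·L = 2 × 3.11 = 6.220 m
P_cr = π²EI / L_e² = π² × 106×10⁹ × 7.724×10^-6 / 6.220² = 2.089×10^5 N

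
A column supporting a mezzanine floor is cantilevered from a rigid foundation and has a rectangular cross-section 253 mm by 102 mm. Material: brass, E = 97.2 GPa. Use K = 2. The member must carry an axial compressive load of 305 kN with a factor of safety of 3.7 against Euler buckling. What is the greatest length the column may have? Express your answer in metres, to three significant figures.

L_max ≈ 2.18 m

Buckling occurs about the weak axis: I_min = h·b³/12 with b = 102 mm (the shorter side).
I_min = 253×102³/12 = 2.237×10^7 mm⁴
I = 2.237×10^-5 m⁴
Required critical load P_cr = n·P = 3.7 × 305 = 1128 kN = 1.129×10^6 N
From P_cr = π²EI/(K·L)²:  L = (1/K)·√(π²EI/P_cr) = (1/2)·√(π²×9.72×10^10×2.237×10^-5/1.129×10^6)
L = 2.18 m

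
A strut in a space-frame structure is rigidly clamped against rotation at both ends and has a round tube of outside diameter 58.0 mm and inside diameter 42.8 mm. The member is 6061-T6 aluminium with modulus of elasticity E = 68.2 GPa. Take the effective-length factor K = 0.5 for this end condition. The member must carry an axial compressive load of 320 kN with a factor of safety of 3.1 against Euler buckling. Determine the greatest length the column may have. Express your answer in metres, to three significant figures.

d_o = 58.0 mm, d_i = 42.8 mm
I = π(d_o⁴ − d_i⁴)/64 = π(58.0⁴ − 42.80⁴)/64 = 3.908×10^5 mm⁴
I = 3.908×10^-7 m⁴
Required critical load P_cr = n·P = 3.1 × 320 = 992.0 kN = 9.920×10^5 N
From P_cr = π²EI/(K·L)²:  L = (1/K)·√(π²EI/P_cr) = (1/0.5)·√(π²×6.82×10^10×3.908×10^-7/9.920×10^5)
L = 1.03 m

L_max ≈ 1.03 m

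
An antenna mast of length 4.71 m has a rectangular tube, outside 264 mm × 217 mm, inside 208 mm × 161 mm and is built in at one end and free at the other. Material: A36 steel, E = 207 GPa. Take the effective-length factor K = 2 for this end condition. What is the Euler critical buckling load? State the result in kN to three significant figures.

Weak-axis I_min = (h_o·b_o³ − h_i·b_i³)/12 with b_o = 217, b_i = 161.0 mm (shorter outer/inner sides).
I_min = (264×217³ − 208.0×161.0³)/12 = 1.525×10^8 mm⁴
I = 1.525×10^8 mm⁴ = 1.525×10^-4 m⁴
Effective length L_e = K·L = 2 × 4.71 = 9.420 m
P_cr = π²EI / L_e² = π² × 207×10⁹ × 1.525×10^-4 / 9.420² = 3.510×10^6 N

P_cr ≈ 3510 kN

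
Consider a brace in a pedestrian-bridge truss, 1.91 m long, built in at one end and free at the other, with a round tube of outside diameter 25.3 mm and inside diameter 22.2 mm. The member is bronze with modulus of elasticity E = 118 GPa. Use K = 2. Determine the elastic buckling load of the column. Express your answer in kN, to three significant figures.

P_cr ≈ 0.654 kN

d_o = 25.3 mm, d_i = 22.2 mm
I = π(d_o⁴ − d_i⁴)/64 = π(25.3⁴ − 22.20⁴)/64 = 8.189×10^3 mm⁴
I = 8.189×10^3 mm⁴ = 8.189×10^-9 m⁴
Effective length L_e = K·L = 2 × 1.91 = 3.820 m
P_cr = π²EI / L_e² = π² × 118×10⁹ × 8.189×10^-9 / 3.820² = 653.6 N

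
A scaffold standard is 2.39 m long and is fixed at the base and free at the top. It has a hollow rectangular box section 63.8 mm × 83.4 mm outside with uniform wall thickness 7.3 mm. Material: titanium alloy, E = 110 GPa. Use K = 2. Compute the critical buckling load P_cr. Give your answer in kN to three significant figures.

P_cr ≈ 53.3 kN

Inner dimensions: h_i = 83.4 − 2×7.3 = 68.80 mm, b_i = 63.8 − 2×7.3 = 49.20 mm
Weak-axis I_min = (h_o·b_o³ − h_i·b_i³)/12 with b_o = 63.8, b_i = 49.20 mm (shorter outer/inner sides).
I_min = (83.4×63.8³ − 68.80×49.20³)/12 = 1.122×10^6 mm⁴
I = 1.122×10^6 mm⁴ = 1.122×10^-6 m⁴
Effective length L_e = K·L = 2 × 2.39 = 4.780 m
P_cr = π²EI / L_e² = π² × 110×10⁹ × 1.122×10^-6 / 4.780² = 5.332×10^4 N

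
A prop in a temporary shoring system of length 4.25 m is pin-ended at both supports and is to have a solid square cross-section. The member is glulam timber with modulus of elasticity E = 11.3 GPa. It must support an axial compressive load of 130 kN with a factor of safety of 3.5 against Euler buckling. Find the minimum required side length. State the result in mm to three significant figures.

a ≈ 172 mm

Required P_cr = n·P = 3.5 × 130 = 455.0 kN
L_e = K·L = 1 × 4.25 = 4.250 m
Required I = P_cr·L_e²/(π²E) = 4.550×10^5 × 4.250² / (π² × 1.13×10^10) = 7.369×10^-5 m⁴
I_req = 7.369×10^7 mm⁴
Solid square: I = a⁴/12  ⇒  a = (12I)^(1/4) = (12×7.369×10^7)^(1/4) = 172 mm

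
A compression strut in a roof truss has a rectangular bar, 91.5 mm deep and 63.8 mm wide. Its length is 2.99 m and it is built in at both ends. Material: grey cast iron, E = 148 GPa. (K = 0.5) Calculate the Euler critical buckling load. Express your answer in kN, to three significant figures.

P_cr ≈ 1290 kN

Buckling occurs about the weak axis: I_min = h·b³/12 with b = 63.8 mm (the shorter side).
I_min = 91.5×63.8³/12 = 1.980×10^6 mm⁴
I = 1.980×10^6 mm⁴ = 1.980×10^-6 m⁴
Effective length L_e = K·L = 0.5 × 2.99 = 1.495 m
P_cr = π²EI / L_e² = π² × 148×10⁹ × 1.980×10^-6 / 1.495² = 1.294×10^6 N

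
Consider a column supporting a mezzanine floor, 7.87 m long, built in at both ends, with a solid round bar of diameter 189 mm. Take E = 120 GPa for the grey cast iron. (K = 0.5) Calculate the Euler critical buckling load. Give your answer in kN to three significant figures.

P_cr ≈ 4790 kN

I = πd⁴/64 = π×189⁴/64 = 6.264×10^7 mm⁴
I = 6.264×10^7 mm⁴ = 6.264×10^-5 m⁴
Effective length L_e = K·L = 0.5 × 7.87 = 3.935 m
P_cr = π²EI / L_e² = π² × 120×10⁹ × 6.264×10^-5 / 3.935² = 4.791×10^6 N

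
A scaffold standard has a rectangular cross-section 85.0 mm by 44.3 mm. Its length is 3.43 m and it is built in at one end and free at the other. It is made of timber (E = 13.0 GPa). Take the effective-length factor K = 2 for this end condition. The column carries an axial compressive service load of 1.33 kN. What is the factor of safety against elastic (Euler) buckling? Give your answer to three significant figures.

Buckling occurs about the weak axis: I_min = h·b³/12 with b = 44.3 mm (the shorter side).
I_min = 85.0×44.3³/12 = 6.158×10^5 mm⁴
I = 6.158×10^5 mm⁴ = 6.158×10^-7 m⁴
Effective length L_e = K·L = 2 × 3.43 = 6.860 m
P_cr = π²EI / L_e² = π² × 13.0×10⁹ × 6.158×10^-7 / 6.860² = 1.679×10^3 N
Factor of safety n = P_cr / P = 1.6790 / 1.33 = 1.26

n ≈ 1.26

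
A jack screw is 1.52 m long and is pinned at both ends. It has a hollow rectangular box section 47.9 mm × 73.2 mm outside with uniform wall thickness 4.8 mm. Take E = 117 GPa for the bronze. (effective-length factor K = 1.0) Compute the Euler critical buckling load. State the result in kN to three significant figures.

Inner dimensions: h_i = 73.2 − 2×4.8 = 63.60 mm, b_i = 47.9 − 2×4.8 = 38.30 mm
Weak-axis I_min = (h_o·b_o³ − h_i·b_i³)/12 with b_o = 47.9, b_i = 38.30 mm (shorter outer/inner sides).
I_min = (73.2×47.9³ − 63.60×38.30³)/12 = 3.726×10^5 mm⁴
I = 3.726×10^5 mm⁴ = 3.726×10^-7 m⁴
Effective length L_e = K·L = 1 × 1.52 = 1.520 m
P_cr = π²EI / L_e² = π² × 117×10⁹ × 3.726×10^-7 / 1.520² = 1.862×10^5 N

P_cr ≈ 186 kN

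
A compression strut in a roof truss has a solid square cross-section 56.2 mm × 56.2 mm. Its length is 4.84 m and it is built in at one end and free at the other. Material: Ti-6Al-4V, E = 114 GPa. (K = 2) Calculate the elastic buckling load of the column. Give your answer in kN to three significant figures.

I = a⁴/12 = 56.2⁴/12 = 8.313×10^5 mm⁴
I = 8.313×10^5 mm⁴ = 8.313×10^-7 m⁴
Effective length L_e = K·L = 2 × 4.84 = 9.680 m
P_cr = π²EI / L_e² = π² × 114×10⁹ × 8.313×10^-7 / 9.680² = 9.982×10^3 N

P_cr ≈ 9.98 kN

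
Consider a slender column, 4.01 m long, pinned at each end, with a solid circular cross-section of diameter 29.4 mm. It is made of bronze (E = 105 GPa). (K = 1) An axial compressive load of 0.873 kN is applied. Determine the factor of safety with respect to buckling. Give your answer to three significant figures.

I = πd⁴/64 = π×29.4⁴/64 = 3.667×10^4 mm⁴
I = 3.667×10^4 mm⁴ = 3.667×10^-8 m⁴
Effective length L_e = K·L = 1 × 4.01 = 4.010 m
P_cr = π²EI / L_e² = π² × 105×10⁹ × 3.667×10^-8 / 4.010² = 2.364×10^3 N
Factor of safety n = P_cr / P = 2.3635 / 0.873 = 2.71

n ≈ 2.71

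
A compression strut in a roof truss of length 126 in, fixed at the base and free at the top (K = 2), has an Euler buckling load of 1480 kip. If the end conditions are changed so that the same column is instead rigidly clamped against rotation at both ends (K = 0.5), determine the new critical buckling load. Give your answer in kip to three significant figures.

P_cr ≈ 23700 kip

P_cr ∝ 1/K², so P_cr,new = P_cr,old × (K_old/K_new)² = 1480 × (2/0.5)²
= 1480 × 16.00 = 23700 kip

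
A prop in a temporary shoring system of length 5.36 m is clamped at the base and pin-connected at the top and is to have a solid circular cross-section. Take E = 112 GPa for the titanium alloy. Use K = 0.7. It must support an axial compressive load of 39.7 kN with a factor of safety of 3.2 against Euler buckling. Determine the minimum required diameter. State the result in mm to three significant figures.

d ≈ 75.8 mm

Required P_cr = n·P = 3.2 × 39.7 = 127.0 kN
L_e = K·L = 0.7 × 5.36 = 3.752 m
Required I = P_cr·L_e²/(π²E) = 1.270×10^5 × 3.752² / (π² × 1.12×10^11) = 1.618×10^-6 m⁴
I_req = 1.618×10^6 mm⁴
Solid circle: I = πd⁴/64  ⇒  d = (64I/π)^(1/4) = (64×1.618×10^6/π)^(1/4) = 75.8 mm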